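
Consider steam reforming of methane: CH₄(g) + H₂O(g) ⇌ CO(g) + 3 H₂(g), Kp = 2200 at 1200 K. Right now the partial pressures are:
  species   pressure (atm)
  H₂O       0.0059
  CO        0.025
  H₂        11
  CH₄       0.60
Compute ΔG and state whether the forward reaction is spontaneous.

Qp = P(CO)·P(H₂)³ / (P(CH₄)·P(H₂O)) = (0.025)·(11)³ / ((0.60)·(0.0059)) = 9400
ΔG = RT ln(Qp/Kp) = (8.314 J mol⁻¹ K⁻¹)(1200 K) × ln(9400/2200)
   = (9.977 kJ/mol)(1.452) = 14.5 kJ/mol
ΔG > 0, so the forward reaction is non-spontaneous (proceeds in reverse).

ΔG = 14.5 kJ/mol; the forward reaction is non-spontaneous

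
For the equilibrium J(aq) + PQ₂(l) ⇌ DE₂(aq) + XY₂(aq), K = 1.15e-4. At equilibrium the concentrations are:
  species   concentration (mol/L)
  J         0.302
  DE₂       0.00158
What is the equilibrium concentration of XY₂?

(PQ₂ is a pure liquid — omitted from K.)
At equilibrium, K = [DE₂]·[XY₂] / [J] = 1.15e-4.
(0.00158)·([XY₂]) / (0.302) = 1.15e-4
[XY₂] = 0.0220 mol/L

[XY₂] = 0.0220 mol/L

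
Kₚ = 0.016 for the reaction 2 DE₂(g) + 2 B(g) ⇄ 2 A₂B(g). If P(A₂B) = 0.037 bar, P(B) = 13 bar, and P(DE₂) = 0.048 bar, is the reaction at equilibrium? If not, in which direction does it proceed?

toward products

Qₚ = P(A₂B)² / (P(DE₂)²·P(B)²) = (0.037)² / ((0.048)²·(13)²) = 0.0035
Qₚ = 0.0035 < Kₚ = 0.016, so the forward reaction proceeds.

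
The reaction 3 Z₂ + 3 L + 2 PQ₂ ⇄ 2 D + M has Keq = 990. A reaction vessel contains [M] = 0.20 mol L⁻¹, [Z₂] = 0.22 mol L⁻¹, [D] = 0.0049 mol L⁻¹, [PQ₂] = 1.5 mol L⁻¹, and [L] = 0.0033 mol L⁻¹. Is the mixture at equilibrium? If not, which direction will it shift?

no; Q > K, reaction proceeds in reverse

Q = [D]²·[M] / ([Z₂]³·[L]³·[PQ₂]²) = (0.0049)²·(0.20) / ((0.22)³·(0.0033)³·(1.5)²) = 5600
Q = 5600 > Keq = 990: net reverse reaction.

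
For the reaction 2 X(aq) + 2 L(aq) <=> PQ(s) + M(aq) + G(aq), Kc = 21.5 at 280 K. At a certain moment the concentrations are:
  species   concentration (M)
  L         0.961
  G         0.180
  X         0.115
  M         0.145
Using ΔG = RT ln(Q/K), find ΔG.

(PQ is a pure solid — omitted from Qc.)
Qc = [M]·[G] / ([X]²·[L]²) = (0.145)·(0.180) / ((0.115)²·(0.961)²) = 2.14
ΔG = RT ln(Qc/Kc) = (8.314 J mol⁻¹ K⁻¹)(280 K) × ln(2.14/21.5)
   = (2.328 kJ/mol)(-2.307) = -5.37 kJ/mol
ΔG < 0, so the forward reaction is spontaneous (proceeds forward).

ΔG = -5.37 kJ/mol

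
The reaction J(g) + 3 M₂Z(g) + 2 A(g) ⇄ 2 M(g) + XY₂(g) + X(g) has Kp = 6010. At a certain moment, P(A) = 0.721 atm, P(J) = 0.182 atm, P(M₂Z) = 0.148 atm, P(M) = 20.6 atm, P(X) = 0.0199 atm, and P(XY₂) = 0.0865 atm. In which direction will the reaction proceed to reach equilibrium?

forward (toward products)

Qp = P(M)²·P(XY₂)·P(X) / (P(J)·P(M₂Z)³·P(A)²) = (20.6)²·(0.0865)·(0.0199) / ((0.182)·(0.148)³·(0.721)²) = 2380
Qp = 2380 < Kp = 6010, so the forward reaction proceeds.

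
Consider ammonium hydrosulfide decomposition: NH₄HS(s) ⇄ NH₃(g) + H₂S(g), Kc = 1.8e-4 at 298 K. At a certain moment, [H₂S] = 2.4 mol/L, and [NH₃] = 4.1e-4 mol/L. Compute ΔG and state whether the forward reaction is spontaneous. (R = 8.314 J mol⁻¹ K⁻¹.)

ΔG = 4.21 kJ/mol; the forward reaction is non-spontaneous

(NH₄HS is a pure solid — omitted from Qc.)
Qc = [NH₃]·[H₂S] = (4.1e-4)·(2.4) = 9.84e-4
ΔG = RT ln(Qc/Kc) = (8.314 J mol⁻¹ K⁻¹)(298 K) × ln(9.84e-4/1.8e-4)
   = (2.478 kJ/mol)(1.699) = 4.21 kJ/mol
ΔG > 0, so the forward reaction is non-spontaneous (proceeds in reverse).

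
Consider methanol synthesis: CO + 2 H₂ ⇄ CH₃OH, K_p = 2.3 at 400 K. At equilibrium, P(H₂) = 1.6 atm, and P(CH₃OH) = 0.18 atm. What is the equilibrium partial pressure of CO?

At equilibrium, K_p = P(CH₃OH) / (P(CO)·P(H₂)²) = 2.3.
(0.18) / ((P(CO))·(1.6)²) = 2.3
P(CO) = 0.0306 = 0.031 atm

P(CO) = 0.031 atm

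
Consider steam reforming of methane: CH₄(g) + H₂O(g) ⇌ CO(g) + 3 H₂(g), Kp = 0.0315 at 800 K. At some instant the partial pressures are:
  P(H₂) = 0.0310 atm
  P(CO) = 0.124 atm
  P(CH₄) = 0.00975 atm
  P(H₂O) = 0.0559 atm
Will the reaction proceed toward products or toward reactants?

Qp = P(CO)·P(H₂)³ / (P(CH₄)·P(H₂O)) = (0.124)·(0.0310)³ / ((0.00975)·(0.0559)) = 0.00678
Qp = 0.00678 < Kp = 0.0315, so the forward reaction proceeds.

forward (toward products)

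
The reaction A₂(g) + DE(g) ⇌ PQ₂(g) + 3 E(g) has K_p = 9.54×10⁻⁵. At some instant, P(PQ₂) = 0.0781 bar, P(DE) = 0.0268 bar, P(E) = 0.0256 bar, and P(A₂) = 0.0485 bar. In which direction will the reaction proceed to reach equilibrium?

to the left

Q_p = P(PQ₂)·P(E)³ / (P(A₂)·P(DE)) = (0.0781)·(0.0256)³ / ((0.0485)·(0.0268)) = 0.00101
Q_p = 0.00101 > K_p = 9.54×10⁻⁵, so the reverse reaction proceeds.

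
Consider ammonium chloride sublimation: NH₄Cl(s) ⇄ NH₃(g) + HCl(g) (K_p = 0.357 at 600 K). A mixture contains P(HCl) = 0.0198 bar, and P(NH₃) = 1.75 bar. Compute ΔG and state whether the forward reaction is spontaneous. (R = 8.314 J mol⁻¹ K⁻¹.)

(NH₄Cl is a pure solid — omitted from Q_p.)
Q_p = P(NH₃)·P(HCl) = (1.75)·(0.0198) = 0.0346
ΔG = RT ln(Q_p/K_p) = (8.314 J mol⁻¹ K⁻¹)(600 K) × ln(0.0346/0.357)
   = (4.988 kJ/mol)(-2.334) = -11.6 kJ/mol
ΔG < 0, so the forward reaction is spontaneous (proceeds forward).

ΔG = -11.6 kJ/mol; the forward reaction is spontaneous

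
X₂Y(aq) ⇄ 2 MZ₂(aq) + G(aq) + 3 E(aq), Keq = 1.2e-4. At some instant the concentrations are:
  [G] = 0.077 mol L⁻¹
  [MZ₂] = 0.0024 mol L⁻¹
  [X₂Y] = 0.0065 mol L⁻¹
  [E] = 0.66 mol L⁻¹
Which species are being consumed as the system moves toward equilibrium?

Q = [MZ₂]²·[G]·[E]³ / [X₂Y] = (0.0024)²·(0.077)·(0.66)³ / (0.0065) = 2.0e-5
Q = 2.0e-5 < Keq = 1.2e-4: net forward reaction.

X₂Y (reactants)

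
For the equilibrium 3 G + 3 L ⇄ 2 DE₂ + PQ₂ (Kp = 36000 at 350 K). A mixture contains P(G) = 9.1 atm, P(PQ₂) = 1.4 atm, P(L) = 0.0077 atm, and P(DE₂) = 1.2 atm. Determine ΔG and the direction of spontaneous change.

ΔG = -5.28 kJ/mol; the forward reaction is spontaneous

Qp = P(DE₂)²·P(PQ₂) / (P(G)³·P(L)³) = (1.2)²·(1.4) / ((9.1)³·(0.0077)³) = 5860
ΔG = RT ln(Qp/Kp) = (8.314 J mol⁻¹ K⁻¹)(350 K) × ln(5860/36000)
   = (2.910 kJ/mol)(-1.815) = -5.28 kJ/mol
ΔG < 0, so the forward reaction is spontaneous (proceeds forward).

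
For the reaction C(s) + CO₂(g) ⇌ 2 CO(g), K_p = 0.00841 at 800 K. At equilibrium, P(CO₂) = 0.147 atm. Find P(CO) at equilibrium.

(C is a pure solid — omitted from K_p.)
At equilibrium, K_p = P(CO)² / P(CO₂) = 0.00841.
(P(CO))² / (0.147) = 0.00841
P(CO)² = 0.00124 ⇒ P(CO) = 0.0352 atm

P(CO) = 0.0352 atm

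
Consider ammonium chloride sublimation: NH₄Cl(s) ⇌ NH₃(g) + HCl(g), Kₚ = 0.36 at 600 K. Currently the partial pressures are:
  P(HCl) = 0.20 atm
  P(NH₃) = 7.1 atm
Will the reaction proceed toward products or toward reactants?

reverse (toward reactants)

(NH₄Cl is a pure solid — omitted from Qₚ.)
Qₚ = P(NH₃)·P(HCl) = (7.1)·(0.20) = 1.4
Qₚ = 1.4 > Kₚ = 0.36, so the reverse reaction proceeds.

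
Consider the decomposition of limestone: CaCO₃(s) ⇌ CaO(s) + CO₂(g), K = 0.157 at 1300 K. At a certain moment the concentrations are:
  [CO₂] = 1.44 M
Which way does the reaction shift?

reverse (toward reactants)

(CaCO₃, CaO are pure solids — omitted from Q.)
Q = [CO₂] = 1.44
Q = 1.44 > K = 0.157, so the reverse reaction proceeds.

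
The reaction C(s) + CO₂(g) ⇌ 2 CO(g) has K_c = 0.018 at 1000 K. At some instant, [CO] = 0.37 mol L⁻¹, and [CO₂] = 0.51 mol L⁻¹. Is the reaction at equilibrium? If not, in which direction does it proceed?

(C is a pure solid — omitted from Q_c.)
Q_c = [CO]² / [CO₂] = (0.37)² / (0.51) = 0.27
Q_c = 0.27 > K_c = 0.018, so the reverse reaction proceeds.

reverse (toward reactants)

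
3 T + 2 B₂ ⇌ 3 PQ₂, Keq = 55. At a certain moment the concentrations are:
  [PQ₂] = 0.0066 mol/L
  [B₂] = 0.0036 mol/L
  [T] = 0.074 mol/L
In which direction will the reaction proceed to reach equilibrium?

Q = [PQ₂]³ / ([T]³·[B₂]²) = (0.0066)³ / ((0.074)³·(0.0036)²) = 55
Q = 55 = Keq, so the system is already at equilibrium.

neither direction; the system is at equilibrium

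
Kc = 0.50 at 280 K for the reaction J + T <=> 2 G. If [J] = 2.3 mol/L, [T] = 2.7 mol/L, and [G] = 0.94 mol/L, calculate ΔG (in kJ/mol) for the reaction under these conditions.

Qc = [G]² / ([J]·[T]) = (0.94)² / ((2.3)·(2.7)) = 0.142
ΔG = RT ln(Qc/Kc) = (8.314 J mol⁻¹ K⁻¹)(280 K) × ln(0.142/0.50)
   = (2.328 kJ/mol)(-1.259) = -2.93 kJ/mol
ΔG < 0, so the forward reaction is spontaneous (proceeds forward).

ΔG = -2.93 kJ/mol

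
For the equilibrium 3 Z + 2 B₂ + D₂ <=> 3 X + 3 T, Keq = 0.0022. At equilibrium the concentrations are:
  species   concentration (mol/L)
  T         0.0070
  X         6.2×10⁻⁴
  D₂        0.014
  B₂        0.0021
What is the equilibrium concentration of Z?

[Z] = 0.0084 mol/L

At equilibrium, Keq = [X]³·[T]³ / ([Z]³·[B₂]²·[D₂]) = 0.0022.
(6.2×10⁻⁴)³·(0.0070)³ / (([Z])³·(0.0021)²·(0.014)) = 0.0022
[Z]³ = 6.02×10⁻⁷ ⇒ [Z] = 0.0084 mol/L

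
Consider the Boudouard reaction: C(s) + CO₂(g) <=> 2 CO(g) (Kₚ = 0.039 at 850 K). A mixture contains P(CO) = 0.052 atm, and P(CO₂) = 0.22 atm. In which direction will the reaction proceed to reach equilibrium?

(C is a pure solid — omitted from Qₚ.)
Qₚ = P(CO)² / P(CO₂) = (0.052)² / (0.22) = 0.012
Qₚ = 0.012 < Kₚ = 0.039, so the forward reaction proceeds.

to the right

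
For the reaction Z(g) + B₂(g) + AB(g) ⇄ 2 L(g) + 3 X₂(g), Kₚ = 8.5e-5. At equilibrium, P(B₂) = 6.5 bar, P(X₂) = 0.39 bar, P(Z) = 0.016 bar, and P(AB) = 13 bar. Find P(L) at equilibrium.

At equilibrium, Kₚ = P(L)²·P(X₂)³ / (P(Z)·P(B₂)·P(AB)) = 8.5e-5.
(P(L))²·(0.39)³ / ((0.016)·(6.5)·(13)) = 8.5e-5
P(L)² = 0.00194 ⇒ P(L) = 0.044 bar

P(L) = 0.044 bar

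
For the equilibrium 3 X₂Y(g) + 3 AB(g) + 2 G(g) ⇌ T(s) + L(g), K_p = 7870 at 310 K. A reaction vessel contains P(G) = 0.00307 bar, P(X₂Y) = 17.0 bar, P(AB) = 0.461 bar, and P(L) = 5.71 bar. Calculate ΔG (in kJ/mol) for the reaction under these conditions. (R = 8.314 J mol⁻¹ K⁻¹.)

(T is a pure solid — omitted from Q_p.)
Q_p = P(L) / (P(X₂Y)³·P(AB)³·P(G)²) = (5.71) / ((17.0)³·(0.461)³·(0.00307)²) = 1260
ΔG = RT ln(Q_p/K_p) = (8.314 J mol⁻¹ K⁻¹)(310 K) × ln(1260/7870)
   = (2.577 kJ/mol)(-1.832) = -4.72 kJ/mol
ΔG < 0, so the forward reaction is spontaneous (proceeds forward).

ΔG = -4.72 kJ/mol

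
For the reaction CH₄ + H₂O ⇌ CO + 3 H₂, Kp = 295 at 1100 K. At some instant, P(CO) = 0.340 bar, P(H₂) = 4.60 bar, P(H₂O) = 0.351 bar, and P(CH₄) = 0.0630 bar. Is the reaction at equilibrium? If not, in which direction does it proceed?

Qp = P(CO)·P(H₂)³ / (P(CH₄)·P(H₂O)) = (0.340)·(4.60)³ / ((0.0630)·(0.351)) = 1500
Qp = 1500 > Kp = 295, so the reverse reaction proceeds.

toward reactants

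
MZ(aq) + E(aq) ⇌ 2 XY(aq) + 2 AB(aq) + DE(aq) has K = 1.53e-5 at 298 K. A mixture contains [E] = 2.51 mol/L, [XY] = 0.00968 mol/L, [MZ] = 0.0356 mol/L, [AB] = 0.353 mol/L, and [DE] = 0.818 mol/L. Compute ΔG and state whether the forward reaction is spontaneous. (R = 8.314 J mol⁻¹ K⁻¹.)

Q = [XY]²·[AB]²·[DE] / ([MZ]·[E]) = (0.00968)²·(0.353)²·(0.818) / ((0.0356)·(2.51)) = 1.07e-4
ΔG = RT ln(Q/K) = (8.314 J mol⁻¹ K⁻¹)(298 K) × ln(1.07e-4/1.53e-5)
   = (2.478 kJ/mol)(1.945) = 4.82 kJ/mol
ΔG > 0, so the forward reaction is non-spontaneous (proceeds in reverse).

ΔG = 4.82 kJ/mol; the forward reaction is non-spontaneous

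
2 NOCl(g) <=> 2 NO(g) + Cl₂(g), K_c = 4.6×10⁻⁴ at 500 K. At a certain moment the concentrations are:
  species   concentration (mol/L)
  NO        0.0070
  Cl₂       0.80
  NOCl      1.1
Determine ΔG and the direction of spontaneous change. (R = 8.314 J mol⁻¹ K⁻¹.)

ΔG = -11.0 kJ/mol; the forward reaction is spontaneous

Q_c = [NO]²·[Cl₂] / [NOCl]² = (0.0070)²·(0.80) / (1.1)² = 3.24×10⁻⁵
ΔG = RT ln(Q_c/K_c) = (8.314 J mol⁻¹ K⁻¹)(500 K) × ln(3.24×10⁻⁵/4.6×10⁻⁴)
   = (4.157 kJ/mol)(-2.653) = -11.0 kJ/mol
ΔG < 0, so the forward reaction is spontaneous (proceeds forward).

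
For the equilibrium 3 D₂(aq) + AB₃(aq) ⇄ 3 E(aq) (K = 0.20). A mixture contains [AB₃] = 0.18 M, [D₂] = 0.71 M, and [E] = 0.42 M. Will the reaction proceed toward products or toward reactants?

Q = [E]³ / ([D₂]³·[AB₃]) = (0.42)³ / ((0.71)³·(0.18)) = 1.2
Q = 1.2 > K = 0.20, so the reverse reaction proceeds.

reverse (toward reactants)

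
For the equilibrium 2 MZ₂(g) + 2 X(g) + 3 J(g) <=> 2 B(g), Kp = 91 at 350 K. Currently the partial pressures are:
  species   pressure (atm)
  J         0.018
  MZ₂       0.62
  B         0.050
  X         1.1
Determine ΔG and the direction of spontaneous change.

ΔG = 6.74 kJ/mol; the forward reaction is non-spontaneous

Qp = P(B)² / (P(MZ₂)²·P(X)²·P(J)³) = (0.050)² / ((0.62)²·(1.1)²·(0.018)³) = 922
ΔG = RT ln(Qp/Kp) = (8.314 J mol⁻¹ K⁻¹)(350 K) × ln(922/91)
   = (2.910 kJ/mol)(2.316) = 6.74 kJ/mol
ΔG > 0, so the forward reaction is non-spontaneous (proceeds in reverse).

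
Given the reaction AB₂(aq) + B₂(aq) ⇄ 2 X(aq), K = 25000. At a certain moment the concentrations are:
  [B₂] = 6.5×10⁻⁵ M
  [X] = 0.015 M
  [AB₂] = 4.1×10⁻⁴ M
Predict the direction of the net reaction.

Q = [X]² / ([AB₂]·[B₂]) = (0.015)² / ((4.1×10⁻⁴)·(6.5×10⁻⁵)) = 8400
Q = 8400 < K = 25000, so the forward reaction proceeds.

forward (toward products)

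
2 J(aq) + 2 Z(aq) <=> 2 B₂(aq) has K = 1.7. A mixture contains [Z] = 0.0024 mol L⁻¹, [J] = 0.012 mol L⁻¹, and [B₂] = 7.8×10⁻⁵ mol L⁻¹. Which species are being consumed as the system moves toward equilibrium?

Q = [B₂]² / ([J]²·[Z]²) = (7.8×10⁻⁵)² / ((0.012)²·(0.0024)²) = 7.3
Q = 7.3 > K = 1.7: net reverse reaction.

B₂ (products)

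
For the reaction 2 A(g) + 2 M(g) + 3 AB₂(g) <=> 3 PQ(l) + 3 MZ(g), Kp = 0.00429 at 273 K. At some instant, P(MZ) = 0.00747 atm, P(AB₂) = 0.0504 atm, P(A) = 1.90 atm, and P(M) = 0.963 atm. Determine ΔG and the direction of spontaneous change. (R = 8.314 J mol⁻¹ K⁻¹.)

ΔG = -3.37 kJ/mol; the forward reaction is spontaneous

(PQ is a pure liquid — omitted from Qp.)
Qp = P(MZ)³ / (P(A)²·P(M)²·P(AB₂)³) = (0.00747)³ / ((1.90)²·(0.963)²·(0.0504)³) = 9.73×10⁻⁴
ΔG = RT ln(Qp/Kp) = (8.314 J mol⁻¹ K⁻¹)(273 K) × ln(9.73×10⁻⁴/0.00429)
   = (2.270 kJ/mol)(-1.484) = -3.37 kJ/mol
ΔG < 0, so the forward reaction is spontaneous (proceeds forward).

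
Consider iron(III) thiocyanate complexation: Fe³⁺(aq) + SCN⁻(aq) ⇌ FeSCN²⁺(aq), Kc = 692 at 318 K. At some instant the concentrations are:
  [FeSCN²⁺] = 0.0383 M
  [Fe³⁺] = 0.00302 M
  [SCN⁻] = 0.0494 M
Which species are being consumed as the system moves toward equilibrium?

Qc = [FeSCN²⁺] / ([Fe³⁺]·[SCN⁻]) = (0.0383) / ((0.00302)·(0.0494)) = 257
Qc = 257 < Kc = 692: net forward reaction.

Fe³⁺, SCN⁻ (reactants)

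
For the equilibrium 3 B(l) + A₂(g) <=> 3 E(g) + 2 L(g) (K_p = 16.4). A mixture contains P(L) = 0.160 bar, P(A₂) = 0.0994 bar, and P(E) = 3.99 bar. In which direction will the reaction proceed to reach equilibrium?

(B is a pure liquid — omitted from Q_p.)
Q_p = P(E)³·P(L)² / P(A₂) = (3.99)³·(0.160)² / (0.0994) = 16.4
Q_p = 16.4 = K_p, so the system is already at equilibrium.

at equilibrium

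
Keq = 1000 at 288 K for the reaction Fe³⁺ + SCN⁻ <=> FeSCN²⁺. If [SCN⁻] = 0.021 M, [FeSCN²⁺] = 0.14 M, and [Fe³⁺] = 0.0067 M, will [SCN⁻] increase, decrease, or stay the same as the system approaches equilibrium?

Q = [FeSCN²⁺] / ([Fe³⁺]·[SCN⁻]) = (0.14) / ((0.0067)·(0.021)) = 1000
Q = 1000 = Keq; the system is at equilibrium.

stay the same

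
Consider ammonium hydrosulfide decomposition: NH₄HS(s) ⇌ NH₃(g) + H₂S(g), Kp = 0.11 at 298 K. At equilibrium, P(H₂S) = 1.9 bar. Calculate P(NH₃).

P(NH₃) = 0.058 bar

(NH₄HS is a pure solid — omitted from Kp.)
At equilibrium, Kp = P(NH₃)·P(H₂S) = 0.11.
(P(NH₃))·(1.9) = 0.11
P(NH₃) = 0.0579 = 0.058 bar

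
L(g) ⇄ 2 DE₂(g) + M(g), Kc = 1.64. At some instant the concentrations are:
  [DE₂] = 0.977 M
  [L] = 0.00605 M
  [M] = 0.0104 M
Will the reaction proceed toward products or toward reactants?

Qc = [DE₂]²·[M] / [L] = (0.977)²·(0.0104) / (0.00605) = 1.64
Qc = 1.64 = Kc, so the system is already at equilibrium.

at equilibrium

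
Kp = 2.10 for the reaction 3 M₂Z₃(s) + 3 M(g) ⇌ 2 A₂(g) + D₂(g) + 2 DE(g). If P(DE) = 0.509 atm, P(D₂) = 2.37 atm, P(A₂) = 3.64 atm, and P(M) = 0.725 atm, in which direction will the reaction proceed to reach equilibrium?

(M₂Z₃ is a pure solid — omitted from Qp.)
Qp = P(A₂)²·P(D₂)·P(DE)² / P(M)³ = (3.64)²·(2.37)·(0.509)² / (0.725)³ = 21.3
Qp = 21.3 > Kp = 2.10, so the reverse reaction proceeds.

reverse (toward reactants)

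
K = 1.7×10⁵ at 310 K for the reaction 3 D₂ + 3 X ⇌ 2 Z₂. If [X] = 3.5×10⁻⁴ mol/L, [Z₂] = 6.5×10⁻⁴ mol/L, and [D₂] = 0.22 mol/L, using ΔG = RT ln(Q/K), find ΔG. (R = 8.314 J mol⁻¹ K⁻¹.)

Q = [Z₂]² / ([D₂]³·[X]³) = (6.5×10⁻⁴)² / ((0.22)³·(3.5×10⁻⁴)³) = 9.25×10⁵
ΔG = RT ln(Q/K) = (8.314 J mol⁻¹ K⁻¹)(310 K) × ln(9.25×10⁵/1.7×10⁵)
   = (2.577 kJ/mol)(1.694) = 4.37 kJ/mol
ΔG > 0, so the forward reaction is non-spontaneous (proceeds in reverse).

ΔG = 4.37 kJ/mol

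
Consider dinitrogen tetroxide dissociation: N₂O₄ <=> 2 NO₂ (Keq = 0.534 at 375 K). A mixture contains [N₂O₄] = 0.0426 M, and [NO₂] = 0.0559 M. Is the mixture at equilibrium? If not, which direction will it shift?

no; Q < K, reaction proceeds forward

Q = [NO₂]² / [N₂O₄] = (0.0559)² / (0.0426) = 0.0734
Q = 0.0734 < Keq = 0.534: net forward reaction.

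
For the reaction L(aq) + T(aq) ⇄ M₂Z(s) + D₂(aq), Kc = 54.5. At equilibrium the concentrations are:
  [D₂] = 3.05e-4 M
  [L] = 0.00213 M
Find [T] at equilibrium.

[T] = 0.00263 M

(M₂Z is a pure solid — omitted from Kc.)
At equilibrium, Kc = [D₂] / ([L]·[T]) = 54.5.
(3.05e-4) / ((0.00213)·([T])) = 54.5
[T] = 0.00263 M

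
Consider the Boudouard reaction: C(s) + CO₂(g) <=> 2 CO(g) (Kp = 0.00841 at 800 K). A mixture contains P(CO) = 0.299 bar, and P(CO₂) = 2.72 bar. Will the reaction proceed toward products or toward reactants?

to the left

(C is a pure solid — omitted from Qp.)
Qp = P(CO)² / P(CO₂) = (0.299)² / (2.72) = 0.0329
Qp = 0.0329 > Kp = 0.00841, so the reverse reaction proceeds.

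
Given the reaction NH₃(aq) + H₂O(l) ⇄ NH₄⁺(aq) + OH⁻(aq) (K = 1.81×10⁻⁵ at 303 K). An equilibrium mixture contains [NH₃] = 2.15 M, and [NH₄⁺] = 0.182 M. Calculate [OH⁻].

[OH⁻] = 2.14×10⁻⁴ M

(H₂O is a pure liquid — omitted from K.)
At equilibrium, K = [NH₄⁺]·[OH⁻] / [NH₃] = 1.81×10⁻⁵.
(0.182)·([OH⁻]) / (2.15) = 1.81×10⁻⁵
[OH⁻] = 2.14×10⁻⁴ M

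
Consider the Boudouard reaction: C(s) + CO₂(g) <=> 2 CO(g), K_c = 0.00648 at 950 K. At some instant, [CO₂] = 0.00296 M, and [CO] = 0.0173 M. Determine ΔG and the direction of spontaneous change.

(C is a pure solid — omitted from Q_c.)
Q_c = [CO]² / [CO₂] = (0.0173)² / (0.00296) = 0.101
ΔG = RT ln(Q_c/K_c) = (8.314 J mol⁻¹ K⁻¹)(950 K) × ln(0.101/0.00648)
   = (7.898 kJ/mol)(2.746) = 21.7 kJ/mol
ΔG > 0, so the forward reaction is non-spontaneous (proceeds in reverse).

ΔG = 21.7 kJ/mol; the forward reaction is non-spontaneous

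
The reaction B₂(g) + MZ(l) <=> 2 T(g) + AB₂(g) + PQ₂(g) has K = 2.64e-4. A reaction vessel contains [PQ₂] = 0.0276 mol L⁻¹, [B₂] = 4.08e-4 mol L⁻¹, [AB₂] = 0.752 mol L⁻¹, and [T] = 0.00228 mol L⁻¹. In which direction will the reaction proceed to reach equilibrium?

neither direction; the system is at equilibrium

(MZ is a pure liquid — omitted from Q.)
Q = [T]²·[AB₂]·[PQ₂] / [B₂] = (0.00228)²·(0.752)·(0.0276) / (4.08e-4) = 2.64e-4
Q = 2.64e-4 = K, so the system is already at equilibrium.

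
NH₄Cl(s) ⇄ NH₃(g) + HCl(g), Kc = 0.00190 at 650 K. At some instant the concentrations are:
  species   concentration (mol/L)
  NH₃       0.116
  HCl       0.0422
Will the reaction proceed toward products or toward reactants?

(NH₄Cl is a pure solid — omitted from Qc.)
Qc = [NH₃]·[HCl] = (0.116)·(0.0422) = 0.00490
Qc = 0.00490 > Kc = 0.00190, so the reverse reaction proceeds.

in the reverse direction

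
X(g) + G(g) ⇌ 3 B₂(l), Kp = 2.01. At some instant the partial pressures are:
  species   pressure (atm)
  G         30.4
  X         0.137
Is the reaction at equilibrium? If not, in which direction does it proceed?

to the right

(B₂ is a pure liquid — omitted from Qp.)
Qp = 1 / (P(X)·P(G)) = 1 / ((0.137)·(30.4)) = 0.240
Qp = 0.240 < Kp = 2.01, so the forward reaction proceeds.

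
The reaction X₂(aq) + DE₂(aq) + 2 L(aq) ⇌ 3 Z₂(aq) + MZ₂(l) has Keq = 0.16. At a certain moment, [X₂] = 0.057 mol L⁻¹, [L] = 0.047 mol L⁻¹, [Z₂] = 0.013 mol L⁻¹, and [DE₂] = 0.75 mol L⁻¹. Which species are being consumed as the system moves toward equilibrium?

(MZ₂ is a pure liquid — omitted from Q.)
Q = [Z₂]³ / ([X₂]·[DE₂]·[L]²) = (0.013)³ / ((0.057)·(0.75)·(0.047)²) = 0.023
Q = 0.023 < Keq = 0.16: net forward reaction.

X₂, DE₂, L (reactants)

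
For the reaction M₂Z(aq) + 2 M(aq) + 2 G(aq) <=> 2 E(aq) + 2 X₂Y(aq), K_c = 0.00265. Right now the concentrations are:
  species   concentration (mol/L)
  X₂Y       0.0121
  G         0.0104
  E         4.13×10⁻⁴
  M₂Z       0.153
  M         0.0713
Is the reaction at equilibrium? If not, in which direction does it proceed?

in the forward direction

Q_c = [E]²·[X₂Y]² / ([M₂Z]·[M]²·[G]²) = (4.13×10⁻⁴)²·(0.0121)² / ((0.153)·(0.0713)²·(0.0104)²) = 2.97×10⁻⁴
Q_c = 2.97×10⁻⁴ < K_c = 0.00265, so the forward reaction proceeds.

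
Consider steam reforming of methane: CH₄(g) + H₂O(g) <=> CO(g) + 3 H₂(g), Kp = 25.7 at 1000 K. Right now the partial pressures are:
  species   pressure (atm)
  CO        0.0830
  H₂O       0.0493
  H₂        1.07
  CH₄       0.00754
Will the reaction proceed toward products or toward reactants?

Qp = P(CO)·P(H₂)³ / (P(CH₄)·P(H₂O)) = (0.0830)·(1.07)³ / ((0.00754)·(0.0493)) = 274
Qp = 274 > Kp = 25.7, so the reverse reaction proceeds.

to the left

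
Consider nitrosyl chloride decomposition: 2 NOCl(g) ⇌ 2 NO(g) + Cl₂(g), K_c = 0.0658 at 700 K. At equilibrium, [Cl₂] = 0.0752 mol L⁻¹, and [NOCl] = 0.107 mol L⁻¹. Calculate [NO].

[NO] = 0.100 mol L⁻¹

At equilibrium, K_c = [NO]²·[Cl₂] / [NOCl]² = 0.0658.
([NO])²·(0.0752) / (0.107)² = 0.0658
[NO]² = 0.0100 ⇒ [NO] = 0.100 mol L⁻¹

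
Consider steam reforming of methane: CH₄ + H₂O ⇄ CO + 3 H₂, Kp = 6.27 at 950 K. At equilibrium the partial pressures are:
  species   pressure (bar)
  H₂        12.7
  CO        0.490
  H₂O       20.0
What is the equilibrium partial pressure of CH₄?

At equilibrium, Kp = P(CO)·P(H₂)³ / (P(CH₄)·P(H₂O)) = 6.27.
(0.490)·(12.7)³ / ((P(CH₄))·(20.0)) = 6.27
P(CH₄) = 8.00 bar

P(CH₄) = 8.00 bar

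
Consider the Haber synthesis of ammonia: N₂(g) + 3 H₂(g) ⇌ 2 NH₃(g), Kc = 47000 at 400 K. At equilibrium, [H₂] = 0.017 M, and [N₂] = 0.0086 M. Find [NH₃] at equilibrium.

[NH₃] = 0.045 M

At equilibrium, Kc = [NH₃]² / ([N₂]·[H₂]³) = 47000.
([NH₃])² / ((0.0086)·(0.017)³) = 47000
[NH₃]² = 0.00199 ⇒ [NH₃] = 0.045 M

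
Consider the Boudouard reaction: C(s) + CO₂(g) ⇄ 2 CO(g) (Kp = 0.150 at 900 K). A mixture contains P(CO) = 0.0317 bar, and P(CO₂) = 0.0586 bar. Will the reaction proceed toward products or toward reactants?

toward products

(C is a pure solid — omitted from Qp.)
Qp = P(CO)² / P(CO₂) = (0.0317)² / (0.0586) = 0.0171
Qp = 0.0171 < Kp = 0.150, so the forward reaction proceeds.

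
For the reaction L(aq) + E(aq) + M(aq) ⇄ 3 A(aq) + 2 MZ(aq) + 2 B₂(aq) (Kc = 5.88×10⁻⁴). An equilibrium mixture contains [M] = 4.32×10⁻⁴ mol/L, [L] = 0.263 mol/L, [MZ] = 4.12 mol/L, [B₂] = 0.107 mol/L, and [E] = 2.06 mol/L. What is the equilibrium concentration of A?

[A] = 0.00891 mol/L

At equilibrium, Kc = [A]³·[MZ]²·[B₂]² / ([L]·[E]·[M]) = 5.88×10⁻⁴.
([A])³·(4.12)²·(0.107)² / ((0.263)·(2.06)·(4.32×10⁻⁴)) = 5.88×10⁻⁴
[A]³ = 7.08×10⁻⁷ ⇒ [A] = 0.00891 mol/L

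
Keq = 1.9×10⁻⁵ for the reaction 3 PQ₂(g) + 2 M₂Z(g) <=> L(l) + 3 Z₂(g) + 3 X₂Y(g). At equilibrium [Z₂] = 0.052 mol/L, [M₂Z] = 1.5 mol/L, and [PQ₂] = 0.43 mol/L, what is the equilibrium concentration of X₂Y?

[X₂Y] = 0.29 mol/L

(L is a pure liquid — omitted from Keq.)
At equilibrium, Keq = [Z₂]³·[X₂Y]³ / ([PQ₂]³·[M₂Z]²) = 1.9×10⁻⁵.
(0.052)³·([X₂Y])³ / ((0.43)³·(1.5)²) = 1.9×10⁻⁵
[X₂Y]³ = 0.0242 ⇒ [X₂Y] = 0.29 mol/L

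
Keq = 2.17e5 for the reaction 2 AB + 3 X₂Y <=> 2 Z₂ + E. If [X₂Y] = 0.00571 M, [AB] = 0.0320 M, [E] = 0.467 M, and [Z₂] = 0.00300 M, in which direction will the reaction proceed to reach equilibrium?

Q = [Z₂]²·[E] / ([AB]²·[X₂Y]³) = (0.00300)²·(0.467) / ((0.0320)²·(0.00571)³) = 22000
Q = 22000 < Keq = 2.17e5, so the forward reaction proceeds.

toward products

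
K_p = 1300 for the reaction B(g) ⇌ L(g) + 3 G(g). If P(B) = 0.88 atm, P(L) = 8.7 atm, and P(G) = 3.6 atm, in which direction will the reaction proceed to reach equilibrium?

forward (toward products)

Q_p = P(L)·P(G)³ / P(B) = (8.7)·(3.6)³ / (0.88) = 460
Q_p = 460 < K_p = 1300, so the forward reaction proceeds.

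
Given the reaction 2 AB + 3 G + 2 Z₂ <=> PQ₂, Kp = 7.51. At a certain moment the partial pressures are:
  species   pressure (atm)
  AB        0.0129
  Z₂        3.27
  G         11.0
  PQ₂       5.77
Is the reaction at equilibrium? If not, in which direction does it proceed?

Qp = P(PQ₂) / (P(AB)²·P(G)³·P(Z₂)²) = (5.77) / ((0.0129)²·(11.0)³·(3.27)²) = 2.44
Qp = 2.44 < Kp = 7.51, so the forward reaction proceeds.

in the forward direction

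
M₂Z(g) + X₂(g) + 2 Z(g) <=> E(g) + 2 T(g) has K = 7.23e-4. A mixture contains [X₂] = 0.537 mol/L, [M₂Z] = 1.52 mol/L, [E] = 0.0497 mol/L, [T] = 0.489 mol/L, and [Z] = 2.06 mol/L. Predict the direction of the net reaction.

Q = [E]·[T]² / ([M₂Z]·[X₂]·[Z]²) = (0.0497)·(0.489)² / ((1.52)·(0.537)·(2.06)²) = 0.00343
Q = 0.00343 > K = 7.23e-4, so the reverse reaction proceeds.

reverse (toward reactants)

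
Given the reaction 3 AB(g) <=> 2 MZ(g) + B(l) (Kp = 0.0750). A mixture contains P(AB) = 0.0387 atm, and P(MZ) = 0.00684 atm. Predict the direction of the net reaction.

to the left

(B is a pure liquid — omitted from Qp.)
Qp = P(MZ)² / P(AB)³ = (0.00684)² / (0.0387)³ = 0.807
Qp = 0.807 > Kp = 0.0750, so the reverse reaction proceeds.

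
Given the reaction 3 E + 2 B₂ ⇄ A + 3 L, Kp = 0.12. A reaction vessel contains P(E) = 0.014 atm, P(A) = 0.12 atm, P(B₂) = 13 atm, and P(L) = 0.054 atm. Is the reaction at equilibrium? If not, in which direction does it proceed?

in the forward direction

Qp = P(A)·P(L)³ / (P(E)³·P(B₂)²) = (0.12)·(0.054)³ / ((0.014)³·(13)²) = 0.041
Qp = 0.041 < Kp = 0.12, so the forward reaction proceeds.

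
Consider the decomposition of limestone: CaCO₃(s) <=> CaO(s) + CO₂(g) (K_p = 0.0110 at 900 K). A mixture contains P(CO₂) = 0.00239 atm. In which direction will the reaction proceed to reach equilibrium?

(CaCO₃, CaO are pure solids — omitted from Q_p.)
Q_p = P(CO₂) = 0.00239
Q_p = 0.00239 < K_p = 0.0110, so the forward reaction proceeds.

toward products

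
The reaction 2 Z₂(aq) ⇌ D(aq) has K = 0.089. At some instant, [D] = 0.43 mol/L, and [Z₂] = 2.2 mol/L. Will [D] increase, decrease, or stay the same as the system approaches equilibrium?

Q = [D] / [Z₂]² = (0.43) / (2.2)² = 0.089
Q = 0.089 = K; the system is at equilibrium.

stay the same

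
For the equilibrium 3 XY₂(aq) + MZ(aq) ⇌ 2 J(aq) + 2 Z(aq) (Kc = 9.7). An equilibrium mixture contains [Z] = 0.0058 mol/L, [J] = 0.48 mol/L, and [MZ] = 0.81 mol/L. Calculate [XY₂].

[XY₂] = 0.010 mol/L

At equilibrium, Kc = [J]²·[Z]² / ([XY₂]³·[MZ]) = 9.7.
(0.48)²·(0.0058)² / (([XY₂])³·(0.81)) = 9.7
[XY₂]³ = 9.86×10⁻⁷ ⇒ [XY₂] = 0.010 mol/L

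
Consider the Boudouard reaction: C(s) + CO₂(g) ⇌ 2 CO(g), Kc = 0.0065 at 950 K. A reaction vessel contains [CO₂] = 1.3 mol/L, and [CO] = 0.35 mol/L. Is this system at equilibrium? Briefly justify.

no; Q > K, reaction proceeds in reverse

(C is a pure solid — omitted from Qc.)
Qc = [CO]² / [CO₂] = (0.35)² / (1.3) = 0.094
Qc = 0.094 > Kc = 0.0065: net reverse reaction.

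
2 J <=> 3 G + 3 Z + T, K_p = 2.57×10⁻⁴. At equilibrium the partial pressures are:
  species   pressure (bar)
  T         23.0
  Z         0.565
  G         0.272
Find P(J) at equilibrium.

At equilibrium, K_p = P(G)³·P(Z)³·P(T) / P(J)² = 2.57×10⁻⁴.
(0.272)³·(0.565)³·(23.0) / (P(J))² = 2.57×10⁻⁴
P(J)² = 325 ⇒ P(J) = 18.0 bar

P(J) = 18.0 bar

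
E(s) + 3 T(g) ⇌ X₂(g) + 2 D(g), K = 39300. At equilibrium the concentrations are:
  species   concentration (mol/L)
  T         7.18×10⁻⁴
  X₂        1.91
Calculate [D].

(E is a pure solid — omitted from K.)
At equilibrium, K = [X₂]·[D]² / [T]³ = 39300.
(1.91)·([D])² / (7.18×10⁻⁴)³ = 39300
[D]² = 7.62×10⁻⁶ ⇒ [D] = 0.00276 mol/L

[D] = 0.00276 mol/L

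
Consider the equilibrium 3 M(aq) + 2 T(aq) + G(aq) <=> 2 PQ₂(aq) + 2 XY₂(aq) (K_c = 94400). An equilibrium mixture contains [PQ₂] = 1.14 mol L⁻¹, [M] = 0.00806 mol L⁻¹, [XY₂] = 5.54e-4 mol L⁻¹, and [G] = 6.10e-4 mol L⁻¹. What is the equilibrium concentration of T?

At equilibrium, K_c = [PQ₂]²·[XY₂]² / ([M]³·[T]²·[G]) = 94400.
(1.14)²·(5.54e-4)² / ((0.00806)³·([T])²·(6.10e-4)) = 94400
[T]² = 0.0132 ⇒ [T] = 0.115 mol L⁻¹

[T] = 0.115 mol L⁻¹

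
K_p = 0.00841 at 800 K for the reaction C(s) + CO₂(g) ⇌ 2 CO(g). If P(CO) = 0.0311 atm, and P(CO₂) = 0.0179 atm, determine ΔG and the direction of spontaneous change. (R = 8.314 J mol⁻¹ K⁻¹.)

ΔG = 12.4 kJ/mol; the forward reaction is non-spontaneous

(C is a pure solid — omitted from Q_p.)
Q_p = P(CO)² / P(CO₂) = (0.0311)² / (0.0179) = 0.0540
ΔG = RT ln(Q_p/K_p) = (8.314 J mol⁻¹ K⁻¹)(800 K) × ln(0.0540/0.00841)
   = (6.651 kJ/mol)(1.860) = 12.4 kJ/mol
ΔG > 0, so the forward reaction is non-spontaneous (proceeds in reverse).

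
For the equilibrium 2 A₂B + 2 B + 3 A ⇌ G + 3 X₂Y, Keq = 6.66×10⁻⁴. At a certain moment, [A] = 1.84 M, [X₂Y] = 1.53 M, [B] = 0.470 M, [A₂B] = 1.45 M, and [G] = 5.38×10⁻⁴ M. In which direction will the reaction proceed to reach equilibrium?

at equilibrium

Q = [G]·[X₂Y]³ / ([A₂B]²·[B]²·[A]³) = (5.38×10⁻⁴)·(1.53)³ / ((1.45)²·(0.470)²·(1.84)³) = 6.66×10⁻⁴
Q = 6.66×10⁻⁴ = Keq, so the system is already at equilibrium.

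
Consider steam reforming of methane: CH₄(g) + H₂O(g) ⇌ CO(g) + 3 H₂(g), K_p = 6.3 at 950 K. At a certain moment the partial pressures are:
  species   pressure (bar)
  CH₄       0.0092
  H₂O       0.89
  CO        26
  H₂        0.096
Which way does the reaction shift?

Q_p = P(CO)·P(H₂)³ / (P(CH₄)·P(H₂O)) = (26)·(0.096)³ / ((0.0092)·(0.89)) = 2.8
Q_p = 2.8 < K_p = 6.3, so the forward reaction proceeds.

in the forward direction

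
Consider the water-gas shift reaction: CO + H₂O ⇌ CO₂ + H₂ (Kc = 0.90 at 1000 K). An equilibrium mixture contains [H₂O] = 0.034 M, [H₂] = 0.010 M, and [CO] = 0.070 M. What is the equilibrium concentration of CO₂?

[CO₂] = 0.21 M

At equilibrium, Kc = [CO₂]·[H₂] / ([CO]·[H₂O]) = 0.90.
([CO₂])·(0.010) / ((0.070)·(0.034)) = 0.90
[CO₂] = 0.214 = 0.21 M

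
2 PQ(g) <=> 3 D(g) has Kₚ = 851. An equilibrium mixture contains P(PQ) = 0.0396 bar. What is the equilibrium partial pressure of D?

At equilibrium, Kₚ = P(D)³ / P(PQ)² = 851.
(P(D))³ / (0.0396)² = 851
P(D)³ = 1.33 ⇒ P(D) = 1.10 bar

P(D) = 1.10 bar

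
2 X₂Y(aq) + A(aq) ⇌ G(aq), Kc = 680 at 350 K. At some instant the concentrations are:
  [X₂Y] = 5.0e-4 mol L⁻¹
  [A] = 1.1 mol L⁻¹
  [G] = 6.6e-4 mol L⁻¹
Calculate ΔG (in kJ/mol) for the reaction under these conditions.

Qc = [G] / ([X₂Y]²·[A]) = (6.6e-4) / ((5.0e-4)²·(1.1)) = 2400
ΔG = RT ln(Qc/Kc) = (8.314 J mol⁻¹ K⁻¹)(350 K) × ln(2400/680)
   = (2.910 kJ/mol)(1.261) = 3.67 kJ/mol
ΔG > 0, so the forward reaction is non-spontaneous (proceeds in reverse).

ΔG = 3.67 kJ/mol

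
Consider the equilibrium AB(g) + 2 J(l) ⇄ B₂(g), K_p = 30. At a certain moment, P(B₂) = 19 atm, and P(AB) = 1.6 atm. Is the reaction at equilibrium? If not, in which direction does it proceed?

forward (toward products)

(J is a pure liquid — omitted from Q_p.)
Q_p = P(B₂) / P(AB) = (19) / (1.6) = 12
Q_p = 12 < K_p = 30, so the forward reaction proceeds.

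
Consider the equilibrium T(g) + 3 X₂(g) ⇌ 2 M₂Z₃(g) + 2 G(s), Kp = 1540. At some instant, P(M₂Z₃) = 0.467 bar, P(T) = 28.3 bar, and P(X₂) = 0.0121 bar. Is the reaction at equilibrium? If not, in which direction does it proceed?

(G is a pure solid — omitted from Qp.)
Qp = P(M₂Z₃)² / (P(T)·P(X₂)³) = (0.467)² / ((28.3)·(0.0121)³) = 4350
Qp = 4350 > Kp = 1540, so the reverse reaction proceeds.

reverse (toward reactants)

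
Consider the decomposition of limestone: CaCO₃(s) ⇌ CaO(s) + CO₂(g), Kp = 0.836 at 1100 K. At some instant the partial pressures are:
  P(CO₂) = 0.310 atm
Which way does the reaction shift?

forward (toward products)

(CaCO₃, CaO are pure solids — omitted from Qp.)
Qp = P(CO₂) = 0.310
Qp = 0.310 < Kp = 0.836, so the forward reaction proceeds.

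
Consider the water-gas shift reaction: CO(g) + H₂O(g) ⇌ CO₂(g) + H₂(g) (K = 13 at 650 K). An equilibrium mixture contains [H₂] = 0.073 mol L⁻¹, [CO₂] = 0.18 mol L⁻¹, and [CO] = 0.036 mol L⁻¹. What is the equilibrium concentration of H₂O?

[H₂O] = 0.028 mol L⁻¹

At equilibrium, K = [CO₂]·[H₂] / ([CO]·[H₂O]) = 13.
(0.18)·(0.073) / ((0.036)·([H₂O])) = 13
[H₂O] = 0.0281 = 0.028 mol L⁻¹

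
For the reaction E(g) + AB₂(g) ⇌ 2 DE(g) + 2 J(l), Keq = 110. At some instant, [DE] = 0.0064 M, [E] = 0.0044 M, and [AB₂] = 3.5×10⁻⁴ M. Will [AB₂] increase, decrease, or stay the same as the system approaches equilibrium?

decrease

(J is a pure liquid — omitted from Q.)
Q = [DE]² / ([E]·[AB₂]) = (0.0064)² / ((0.0044)·(3.5×10⁻⁴)) = 27
Q = 27 < Keq = 110: net forward reaction.
AB₂ is a reactant, so it decreases.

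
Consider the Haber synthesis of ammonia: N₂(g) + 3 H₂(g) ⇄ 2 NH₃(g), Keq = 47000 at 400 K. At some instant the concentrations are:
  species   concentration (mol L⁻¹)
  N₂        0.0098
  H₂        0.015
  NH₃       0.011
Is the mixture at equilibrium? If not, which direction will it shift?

no; Q < K, reaction proceeds forward

Q = [NH₃]² / ([N₂]·[H₂]³) = (0.011)² / ((0.0098)·(0.015)³) = 3700
Q = 3700 < Keq = 47000: net forward reaction.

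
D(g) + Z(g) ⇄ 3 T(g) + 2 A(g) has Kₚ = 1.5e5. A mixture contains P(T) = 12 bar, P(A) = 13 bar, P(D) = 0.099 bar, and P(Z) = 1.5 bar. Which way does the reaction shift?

reverse (toward reactants)

Qₚ = P(T)³·P(A)² / (P(D)·P(Z)) = (12)³·(13)² / ((0.099)·(1.5)) = 2.0e6
Qₚ = 2.0e6 > Kₚ = 1.5e5, so the reverse reaction proceeds.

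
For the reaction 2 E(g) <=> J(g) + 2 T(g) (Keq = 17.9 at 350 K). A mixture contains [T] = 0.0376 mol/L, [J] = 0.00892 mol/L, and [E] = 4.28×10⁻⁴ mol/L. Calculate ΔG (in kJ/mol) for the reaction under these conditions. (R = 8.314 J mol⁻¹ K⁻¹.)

ΔG = 3.92 kJ/mol

Q = [J]·[T]² / [E]² = (0.00892)·(0.0376)² / (4.28×10⁻⁴)² = 68.8
ΔG = RT ln(Q/Keq) = (8.314 J mol⁻¹ K⁻¹)(350 K) × ln(68.8/17.9)
   = (2.910 kJ/mol)(1.346) = 3.92 kJ/mol
ΔG > 0, so the forward reaction is non-spontaneous (proceeds in reverse).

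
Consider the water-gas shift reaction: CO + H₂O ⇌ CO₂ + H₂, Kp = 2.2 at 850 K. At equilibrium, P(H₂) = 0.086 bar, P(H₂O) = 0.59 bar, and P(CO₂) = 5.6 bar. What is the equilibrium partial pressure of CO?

At equilibrium, Kp = P(CO₂)·P(H₂) / (P(CO)·P(H₂O)) = 2.2.
(5.6)·(0.086) / ((P(CO))·(0.59)) = 2.2
P(CO) = 0.371 = 0.37 bar

P(CO) = 0.37 bar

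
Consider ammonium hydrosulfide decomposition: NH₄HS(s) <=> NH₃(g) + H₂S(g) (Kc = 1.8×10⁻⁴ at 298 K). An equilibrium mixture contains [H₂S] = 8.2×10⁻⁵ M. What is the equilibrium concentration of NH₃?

(NH₄HS is a pure solid — omitted from Kc.)
At equilibrium, Kc = [NH₃]·[H₂S] = 1.8×10⁻⁴.
([NH₃])·(8.2×10⁻⁵) = 1.8×10⁻⁴
[NH₃] = 2.20 = 2.2 M

[NH₃] = 2.2 M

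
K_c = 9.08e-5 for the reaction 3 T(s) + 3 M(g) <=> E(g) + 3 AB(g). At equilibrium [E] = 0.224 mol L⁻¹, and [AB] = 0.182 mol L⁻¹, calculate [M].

[M] = 2.46 mol L⁻¹

(T is a pure solid — omitted from K_c.)
At equilibrium, K_c = [E]·[AB]³ / [M]³ = 9.08e-5.
(0.224)·(0.182)³ / ([M])³ = 9.08e-5
[M]³ = 14.9 ⇒ [M] = 2.46 mol L⁻¹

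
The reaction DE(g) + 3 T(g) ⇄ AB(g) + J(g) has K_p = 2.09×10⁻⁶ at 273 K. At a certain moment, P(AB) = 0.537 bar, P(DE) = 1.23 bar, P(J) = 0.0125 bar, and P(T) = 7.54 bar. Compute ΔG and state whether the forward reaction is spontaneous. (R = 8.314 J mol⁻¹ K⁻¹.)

Q_p = P(AB)·P(J) / (P(DE)·P(T)³) = (0.537)·(0.0125) / ((1.23)·(7.54)³) = 1.27×10⁻⁵
ΔG = RT ln(Q_p/K_p) = (8.314 J mol⁻¹ K⁻¹)(273 K) × ln(1.27×10⁻⁵/2.09×10⁻⁶)
   = (2.270 kJ/mol)(1.804) = 4.10 kJ/mol
ΔG > 0, so the forward reaction is non-spontaneous (proceeds in reverse).

ΔG = 4.10 kJ/mol; the forward reaction is non-spontaneous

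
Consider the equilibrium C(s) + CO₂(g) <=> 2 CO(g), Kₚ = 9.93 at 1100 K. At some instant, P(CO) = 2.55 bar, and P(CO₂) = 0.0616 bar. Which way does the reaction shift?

(C is a pure solid — omitted from Qₚ.)
Qₚ = P(CO)² / P(CO₂) = (2.55)² / (0.0616) = 106
Qₚ = 106 > Kₚ = 9.93, so the reverse reaction proceeds.

reverse (toward reactants)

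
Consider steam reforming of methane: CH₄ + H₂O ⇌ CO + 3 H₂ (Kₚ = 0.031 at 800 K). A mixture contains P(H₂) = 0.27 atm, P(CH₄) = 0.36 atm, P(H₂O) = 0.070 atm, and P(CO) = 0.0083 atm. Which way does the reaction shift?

Qₚ = P(CO)·P(H₂)³ / (P(CH₄)·P(H₂O)) = (0.0083)·(0.27)³ / ((0.36)·(0.070)) = 0.0065
Qₚ = 0.0065 < Kₚ = 0.031, so the forward reaction proceeds.

toward products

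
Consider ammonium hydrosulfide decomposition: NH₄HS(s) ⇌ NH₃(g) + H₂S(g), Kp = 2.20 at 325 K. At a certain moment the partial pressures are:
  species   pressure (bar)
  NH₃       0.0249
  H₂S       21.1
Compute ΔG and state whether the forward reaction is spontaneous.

(NH₄HS is a pure solid — omitted from Qp.)
Qp = P(NH₃)·P(H₂S) = (0.0249)·(21.1) = 0.525
ΔG = RT ln(Qp/Kp) = (8.314 J mol⁻¹ K⁻¹)(325 K) × ln(0.525/2.20)
   = (2.702 kJ/mol)(-1.433) = -3.87 kJ/mol
ΔG < 0, so the forward reaction is spontaneous (proceeds forward).

ΔG = -3.87 kJ/mol; the forward reaction is spontaneous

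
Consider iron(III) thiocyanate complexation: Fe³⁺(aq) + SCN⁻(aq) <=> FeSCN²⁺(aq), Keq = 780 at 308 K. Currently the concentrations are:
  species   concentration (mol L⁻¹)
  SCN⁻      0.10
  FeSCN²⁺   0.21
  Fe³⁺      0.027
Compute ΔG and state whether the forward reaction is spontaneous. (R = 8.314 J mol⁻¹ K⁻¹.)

Q = [FeSCN²⁺] / ([Fe³⁺]·[SCN⁻]) = (0.21) / ((0.027)·(0.10)) = 77.8
ΔG = RT ln(Q/Keq) = (8.314 J mol⁻¹ K⁻¹)(308 K) × ln(77.8/780)
   = (2.561 kJ/mol)(-2.305) = -5.90 kJ/mol
ΔG < 0, so the forward reaction is spontaneous (proceeds forward).

ΔG = -5.90 kJ/mol; the forward reaction is spontaneous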